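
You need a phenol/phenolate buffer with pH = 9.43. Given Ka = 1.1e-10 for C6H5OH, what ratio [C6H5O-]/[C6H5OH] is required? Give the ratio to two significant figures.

ratio = 0.30

pKa = -log(1.1 × 10^-10) = 9.959
pH = pKa + log(r) ⇒ log(r) = 9.43 − 9.959 = -0.529
r = [C6H5O-]/[C6H5OH] = 10^(-0.529) = 0.296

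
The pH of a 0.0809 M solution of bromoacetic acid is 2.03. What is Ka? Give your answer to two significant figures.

[H+] = 10^(-2.03) = 9.33 × 10^-3 M
At equilibrium [HA] = 0.0809 − 9.33 × 10^-3 = 7.16 × 10^-2 M
Ka = [H+][A-]/[HA] = (9.33 × 10^-3)² / 7.16 × 10^-2 = 1.2 × 10^-3

Ka = 1.2 × 10^-3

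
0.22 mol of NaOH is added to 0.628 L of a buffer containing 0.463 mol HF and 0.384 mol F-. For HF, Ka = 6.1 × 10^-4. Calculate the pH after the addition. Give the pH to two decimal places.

OH- converts HF to F-: HF → 0.243 mol, F- → 0.604 mol.
pKa = −log(6.1 × 10^-4) = 3.215
pH = pKa + log(n_F-/n_HF) = 3.215 + log(0.604/0.243) = 3.215 + (+0.395)

pH = 3.61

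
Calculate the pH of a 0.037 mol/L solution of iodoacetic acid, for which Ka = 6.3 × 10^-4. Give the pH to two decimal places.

pH = 2.34

ICH2COOH ⇌ ICH2COO- + H+
Let x = [H+] at equilibrium. Ka = x²/(0.037 − x).
x is not negligible relative to C₀; solve x² + 0.00063·x − 2.33e-05 = 0.
x = [−0.00063 + √(0.00063² + 9.32e-05)]/2 = 4.52 × 10^-3 M
pH = −log[H+] = −log(4.52 × 10^-3) = 2.34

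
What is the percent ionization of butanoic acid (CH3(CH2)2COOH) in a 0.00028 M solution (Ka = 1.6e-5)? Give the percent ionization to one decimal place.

21.2%

CH3(CH2)2COOH ⇌ CH3(CH2)2COO- + H+; let x = [H+] at equilibrium.
Ka = x²/(C₀ − x); solving the quadratic gives x = 5.94 × 10^-5 M.
Fraction ionized = 5.94 × 10^-5 / 0.00028 = 0.2121 → 21.2%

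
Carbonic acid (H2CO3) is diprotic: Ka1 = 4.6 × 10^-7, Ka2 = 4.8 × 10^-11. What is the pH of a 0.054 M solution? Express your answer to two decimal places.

pH = 3.80

Since Ka1 ≫ Ka2, the first ionization dominates [H+].
Ka1 = x²/(0.054 − x) = 4.6 × 10^-7
x ≈ √(4.6 × 10^-7 × 0.054) = 1.58 × 10^-4 M
pH = −log(1.58 × 10^-4) = 3.80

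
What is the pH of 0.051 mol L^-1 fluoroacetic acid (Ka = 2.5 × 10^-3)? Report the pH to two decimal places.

pH = 2.00

FCH2COOH ⇌ FCH2COO- + H+
From the ICE table, Ka = [H+]²/(0.051 − [H+]) = 2.5 × 10^-3.
[H+] is not negligible relative to C₀; solve [H+]² + 0.0025·[H+] − 0.000127 = 0.
[H+] = (−Ka + √(Ka² + 4·Ka·C₀))/2 = 1.01 × 10^-2 M
pH = −log(1.01 × 10^-2) = 2.00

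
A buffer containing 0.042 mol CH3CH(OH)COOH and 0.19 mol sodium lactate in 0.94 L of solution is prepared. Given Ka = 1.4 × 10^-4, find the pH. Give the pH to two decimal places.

pKa = −log(1.4 × 10^-4) = 3.854
pH = pKa + log([A⁻]/[HA]) = 3.854 + log(0.19/0.042)
pH = 3.854 + (+0.656) = 4.51

pH = 4.51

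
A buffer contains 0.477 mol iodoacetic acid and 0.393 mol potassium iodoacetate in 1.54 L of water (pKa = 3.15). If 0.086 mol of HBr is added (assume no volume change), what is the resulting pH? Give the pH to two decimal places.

pH = 2.89

Added H+ converts ICH2COO- to ICH2COOH: ICH2COOH → 0.563 mol, ICH2COO- → 0.307 mol.
pH = pKa + log(n_ICH2COO-/n_ICH2COOH) = 3.15 + log(0.307/0.563) = 3.15 + (-0.263)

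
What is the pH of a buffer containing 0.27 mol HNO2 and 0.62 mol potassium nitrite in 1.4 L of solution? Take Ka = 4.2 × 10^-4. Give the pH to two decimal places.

pKa = −log(4.2 × 10^-4) = 3.377
pH = pKa + log([A⁻]/[HA]) = 3.377 + log(0.62/0.27)
pH = 3.377 + (+0.361) = 3.74

pH = 3.74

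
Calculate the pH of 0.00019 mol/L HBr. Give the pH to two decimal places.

HBr is a strong acid and dissociates completely, so [H+] = 0.00019 M.
pH = -log(0.00019) = 3.72

pH = 3.72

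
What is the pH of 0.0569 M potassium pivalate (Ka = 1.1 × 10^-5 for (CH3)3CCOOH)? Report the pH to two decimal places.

pH = 8.86

(CH3)3CCOO- is the conjugate base of the weak acid (CH3)3CCOOH.
Kb = Kw/Ka = 1.0×10^-14 / 1.1 × 10^-5 = 9.09 × 10^-10
From the ICE table, Kb = [OH-]²/(0.0569 − [OH-]) = 9.09 × 10^-10.
Since Kb ≪ C₀, [OH-] ≈ √(Kb·C₀) = 7.19 × 10^-6 M.
pOH = −log(7.19 × 10^-6) = 5.14; pH = 14.00 − 5.14 = 8.86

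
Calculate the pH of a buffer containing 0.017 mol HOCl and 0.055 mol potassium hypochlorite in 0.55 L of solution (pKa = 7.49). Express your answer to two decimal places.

pH = 8.00

Henderson–Hasselbalch: pH = pKa + log([OCl-]/[HOCl]) = 7.49 + log(0.055/0.017)
pH = 7.49 + (+0.510) = 8.00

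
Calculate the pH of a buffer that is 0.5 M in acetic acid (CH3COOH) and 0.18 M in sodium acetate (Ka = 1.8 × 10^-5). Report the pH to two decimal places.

pH = 4.30

pKa = −log(1.8 × 10^-5) = 4.745
Using pH = pKa + log([base]/[acid]) with [base]/[acid] = 0.18/0.5:
pH = 4.745 + (-0.444) = 4.30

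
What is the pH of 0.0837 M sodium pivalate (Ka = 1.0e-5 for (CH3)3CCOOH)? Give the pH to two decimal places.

pH = 8.96

(CH3)3CCOO- is the conjugate base of the weak acid (CH3)3CCOOH.
Kb = Kw/Ka = 1.0×10^-14 / 1.0 × 10^-5 = 1.00 × 10^-9
Kb = x²/(0.0837 − x) = 1.00 × 10^-9
Since Kb ≪ C₀, x ≈ √(Kb·C₀) = 9.15 × 10^-6 M.
(x/C₀ = 0.011% < 5%, so the approximation holds.)
pOH = 5.04, so pH = 14.00 − pOH = 8.96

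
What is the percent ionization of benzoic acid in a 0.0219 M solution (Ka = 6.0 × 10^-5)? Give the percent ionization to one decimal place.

5.1%

C6H5COOH ⇌ C6H5COO- + H+; let x = [H+] at equilibrium.
Ka = x²/(C₀ − x); solving the quadratic gives x = 1.12 × 10^-3 M.
% ionization = x/C₀ × 100% = 1.12 × 10^-3/0.0219 × 100% = 5.1%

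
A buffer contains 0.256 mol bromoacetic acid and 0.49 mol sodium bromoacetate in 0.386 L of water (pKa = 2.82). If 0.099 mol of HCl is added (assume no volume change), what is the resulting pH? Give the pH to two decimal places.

Added H+ converts BrCH2COO- to BrCH2COOH: BrCH2COOH → 0.355 mol, BrCH2COO- → 0.391 mol.
pH = pKa + log(n_BrCH2COO-/n_BrCH2COOH) = 2.82 + log(0.391/0.355) = 2.82 + (+0.042)

pH = 2.86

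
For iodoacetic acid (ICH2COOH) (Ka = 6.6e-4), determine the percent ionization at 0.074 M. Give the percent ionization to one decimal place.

ICH2COOH ⇌ ICH2COO- + H+; let x = [H+] at equilibrium.
Solve x² + 0.00066x − 4.88e-05 = 0 → x = 6.67 × 10^-3 M
Fraction ionized = 6.67 × 10^-3 / 0.074 = 0.0901 → 9.0%

9.0%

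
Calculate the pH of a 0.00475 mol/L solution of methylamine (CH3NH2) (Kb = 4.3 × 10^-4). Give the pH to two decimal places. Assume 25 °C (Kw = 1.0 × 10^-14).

CH3NH2 + H2O ⇌ CH3NH3+ + OH-
From the ICE table, Kb = x²/(0.00475 − x) = 4.3 × 10^-4.
The 5% rule fails; solving x² + Kb·x − Kb·C₀ = 0 exactly:
x = [−0.00043 + √(0.00043² + 8.17e-06)]/2 = 1.23 × 10^-3 M
pOH = −log(1.23 × 10^-3) = 2.91; pH = 14.00 − 2.91 = 11.09

pH = 11.09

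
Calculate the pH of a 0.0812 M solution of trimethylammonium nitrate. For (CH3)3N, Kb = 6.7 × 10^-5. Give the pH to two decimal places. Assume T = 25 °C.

(CH3)3NH+ is the conjugate acid of the weak base (CH3)3N.
Ka = Kw/Kb = 1.0×10^-14 / 6.7 × 10^-5 = 1.49 × 10^-10
From the ICE table, Ka = [H+]²/(0.0812 − [H+]) = 1.49 × 10^-10.
Neglecting [H+] in the denominator: [H+] = √(1.49 × 10^-10 × 0.0812) = 3.48 × 10^-6 M
pH = −log[H+] = −log(3.48 × 10^-6) = 5.46

pH = 5.46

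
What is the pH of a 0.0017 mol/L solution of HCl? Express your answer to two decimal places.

pH = 2.77

HCl is a strong acid and dissociates completely, so [H+] = 0.0017 M.
pH = -log(0.0017) = 2.77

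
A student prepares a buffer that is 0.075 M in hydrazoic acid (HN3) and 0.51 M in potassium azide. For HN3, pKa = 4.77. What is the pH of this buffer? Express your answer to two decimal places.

pH = pKa + log([A⁻]/[HA]) = 4.77 + log(0.51/0.075)
pH = 4.77 + (+0.833) = 5.60

pH = 5.60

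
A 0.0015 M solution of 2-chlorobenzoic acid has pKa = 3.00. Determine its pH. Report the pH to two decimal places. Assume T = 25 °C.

pH = 3.08

ClC6H4COOH ⇌ ClC6H4COO- + H+
Ka = 10^(−3.00) = 1.00 × 10^-3
Let x = [H+] at equilibrium. Ka = x²/(0.0015 − x).
Here C₀/Ka ≈ 1.5, so the small-x approximation fails. Use the quadratic:
x = (−Ka + √(Ka² + 4·Ka·C₀))/2 = 8.23 × 10^-4 M
pH = −log[H+] = −log(8.23 × 10^-4) = 3.08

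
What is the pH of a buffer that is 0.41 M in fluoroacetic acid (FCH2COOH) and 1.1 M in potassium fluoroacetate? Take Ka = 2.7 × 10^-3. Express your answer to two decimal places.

pH = 3.00

pKa = −log(2.7 × 10^-3) = 2.569
Using pH = pKa + log([base]/[acid]) with [base]/[acid] = 1.1/0.41:
pH = 2.569 + (+0.429) = 3.00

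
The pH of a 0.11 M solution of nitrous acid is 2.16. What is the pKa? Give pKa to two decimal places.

[H+] = 10^(-2.16) = 6.92 × 10^-3 M
At equilibrium [HA] = 0.11 − 6.92 × 10^-3 = 1.03 × 10^-1 M
Ka = [H+][A-]/[HA] = (6.92 × 10^-3)² / 1.03 × 10^-1 = 4.65 × 10^-4
pKa = -log(4.65 × 10^-4) = 3.33

pKa = 3.33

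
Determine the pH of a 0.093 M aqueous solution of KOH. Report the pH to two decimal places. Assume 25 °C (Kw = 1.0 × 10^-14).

pH = 12.97

KOH is a strong base; [OH-] = 0.093 M.
pOH = -log(0.093) = 1.03
pH = 14.00 - 1.03 = 12.97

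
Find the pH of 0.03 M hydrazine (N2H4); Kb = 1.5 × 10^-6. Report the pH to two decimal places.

N2H4 + H2O ⇌ N2H5+ + OH-
Kb = x²/(0.03 − x) = 1.5 × 10^-6
Neglecting x in the denominator: x = √(1.5 × 10^-6 × 0.03) = 2.12 × 10^-4 M
pOH = −log(2.12 × 10^-4) = 3.67; pH = 14.00 − 3.67 = 10.33

pH = 10.33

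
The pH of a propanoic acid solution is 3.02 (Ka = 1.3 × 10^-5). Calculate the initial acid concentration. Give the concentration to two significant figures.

C₀ = 7.1 × 10^-2 M

[H+] = 10^(-3.02) = 9.55 × 10^-4 M = x
Ka = x²/(C₀ − x) ⇒ C₀ = x + x²/Ka
C₀ = 9.55 × 10^-4 + (9.55 × 10^-4)²/(1.3 × 10^-5) = 7.11 × 10^-2 M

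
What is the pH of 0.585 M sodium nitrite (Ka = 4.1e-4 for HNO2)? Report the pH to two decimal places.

pH = 8.58

NO2- is the conjugate base of the weak acid HNO2.
Kb = Kw/Ka = 1.0×10^-14 / 4.1 × 10^-4 = 2.44 × 10^-11
Kb = [OH-]²/(0.585 − [OH-]) = 2.44 × 10^-11
Assume [OH-] ≪ 0.585: [OH-] ≈ √(2.44 × 10^-11 × 0.585) = 3.78 × 10^-6 M
pOH = 5.42, so pH = 14.00 − pOH = 8.58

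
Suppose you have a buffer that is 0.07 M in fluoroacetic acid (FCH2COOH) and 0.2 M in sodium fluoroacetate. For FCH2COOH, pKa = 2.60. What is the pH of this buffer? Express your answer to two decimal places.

Using pH = pKa + log([base]/[acid]) with [base]/[acid] = 0.2/0.07:
pH = 2.60 + (+0.456) = 3.06

pH = 3.06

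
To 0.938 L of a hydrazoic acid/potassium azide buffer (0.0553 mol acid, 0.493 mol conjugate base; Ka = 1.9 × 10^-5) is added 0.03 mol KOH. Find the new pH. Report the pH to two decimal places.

pH = 6.04

After neutralization: n(HN3) = 0.0253 mol, n(N3-) = 0.523 mol.
pKa = −log(1.9 × 10^-5) = 4.721
Henderson–Hasselbalch with mole ratio 0.523/0.0253: pH = 4.721 + (+1.315)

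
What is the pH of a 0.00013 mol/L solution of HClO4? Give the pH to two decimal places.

pH = 3.89

HClO4 is a strong acid and dissociates completely, so [H+] = 0.00013 M.
pH = -log(0.00013) = 3.89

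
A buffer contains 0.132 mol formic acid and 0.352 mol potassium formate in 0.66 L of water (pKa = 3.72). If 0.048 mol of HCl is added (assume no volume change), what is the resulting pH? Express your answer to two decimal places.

After neutralization: n(HCOOH) = 0.18 mol, n(HCOO-) = 0.304 mol.
pH = pKa + log([A⁻]/[HA]) = 3.72 + log(0.304/0.18) = 3.72 +0.228

pH = 3.95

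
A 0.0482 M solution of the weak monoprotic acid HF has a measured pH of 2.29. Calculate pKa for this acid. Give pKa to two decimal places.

pKa = 3.21

[H+] = 10^(-2.29) = 5.13 × 10^-3 M
At equilibrium [HA] = 0.0482 − 5.13 × 10^-3 = 4.31 × 10^-2 M
Ka = [H+][A-]/[HA] = (5.13 × 10^-3)² / 4.31 × 10^-2 = 6.11 × 10^-4
pKa = -log(6.11 × 10^-4) = 3.21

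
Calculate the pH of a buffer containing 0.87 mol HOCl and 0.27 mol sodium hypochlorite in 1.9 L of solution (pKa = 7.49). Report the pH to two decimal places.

pH = 6.98

pH = pKa + log([A⁻]/[HA]) = 7.49 + log(0.27/0.87)
pH = 7.49 + (-0.508) = 6.98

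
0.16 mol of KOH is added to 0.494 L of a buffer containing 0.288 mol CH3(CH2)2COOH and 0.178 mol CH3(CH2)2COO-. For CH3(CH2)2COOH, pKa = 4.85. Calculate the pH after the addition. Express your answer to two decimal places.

pH = 5.27

OH- converts CH3(CH2)2COOH to CH3(CH2)2COO-: CH3(CH2)2COOH → 0.128 mol, CH3(CH2)2COO- → 0.338 mol.
Henderson–Hasselbalch with mole ratio 0.338/0.128: pH = 4.85 + (+0.422)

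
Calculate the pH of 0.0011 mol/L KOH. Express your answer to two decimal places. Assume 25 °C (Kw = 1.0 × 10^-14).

pH = 11.04

KOH is a strong base; [OH-] = 0.0011 M.
pOH = -log(0.0011) = 2.96
pH = 14.00 - 2.96 = 11.04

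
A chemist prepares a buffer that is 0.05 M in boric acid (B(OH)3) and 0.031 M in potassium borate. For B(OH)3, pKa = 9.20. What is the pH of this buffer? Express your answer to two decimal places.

pH = 8.99

pH = pKa + log([A⁻]/[HA]) = 9.20 + log(0.031/0.05)
pH = 9.20 + (-0.208) = 8.99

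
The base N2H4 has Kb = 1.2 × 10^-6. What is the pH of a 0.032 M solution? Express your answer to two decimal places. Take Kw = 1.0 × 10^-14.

pH = 10.29

N2H4 + H2O ⇌ N2H5+ + OH-
From the ICE table, Kb = x²/(0.032 − x) = 1.2 × 10^-6.
Assume x ≪ 0.032: x ≈ √(1.2 × 10^-6 × 0.032) = 1.96 × 10^-4 M
(x/C₀ = 0.61% < 5%, so the approximation holds.)
pOH = −log(1.96 × 10^-4) = 3.71; pH = 14.00 − 3.71 = 10.29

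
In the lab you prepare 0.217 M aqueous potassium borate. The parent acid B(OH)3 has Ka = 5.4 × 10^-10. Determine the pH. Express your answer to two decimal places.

pH = 11.30

B(OH)4- is the conjugate base of the weak acid B(OH)3.
Kb = Kw/Ka = 1.0×10^-14 / 5.4 × 10^-10 = 1.85 × 10^-5
Let x = [OH-] at equilibrium. Kb = x²/(0.217 − x).
Neglecting x in the denominator: x = √(1.85 × 10^-5 × 0.217) = 2.00 × 10^-3 M
pOH = 2.70, so pH = 14.00 − pOH = 11.30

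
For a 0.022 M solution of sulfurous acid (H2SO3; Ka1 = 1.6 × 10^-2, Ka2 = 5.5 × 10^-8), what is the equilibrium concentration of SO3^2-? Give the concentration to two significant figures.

5.5 × 10^-8 M

First ionization gives [H+] ≈ [HSO3-] = 1.24 × 10^-2 M.
Second step: Ka2 = [H+][SO3^2-]/[HSO3-] ≈ [SO3^2-] (since [H+] ≈ [HSO3-]).
So [SO3^2-] ≈ Ka2.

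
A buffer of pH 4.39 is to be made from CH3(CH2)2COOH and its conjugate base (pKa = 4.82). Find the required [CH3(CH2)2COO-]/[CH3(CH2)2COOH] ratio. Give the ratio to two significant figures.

ratio = 0.37

pH = pKa + log(r) ⇒ log(r) = 4.39 − 4.82 = -0.43
r = [CH3(CH2)2COO-]/[CH3(CH2)2COOH] = 10^(-0.43) = 0.372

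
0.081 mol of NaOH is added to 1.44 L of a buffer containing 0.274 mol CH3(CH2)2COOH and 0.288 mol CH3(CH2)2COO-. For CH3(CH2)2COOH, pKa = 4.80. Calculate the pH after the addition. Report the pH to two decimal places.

pH = 5.08

OH- converts CH3(CH2)2COOH to CH3(CH2)2COO-: CH3(CH2)2COOH → 0.193 mol, CH3(CH2)2COO- → 0.369 mol.
Henderson–Hasselbalch with mole ratio 0.369/0.193: pH = 4.80 + (+0.281)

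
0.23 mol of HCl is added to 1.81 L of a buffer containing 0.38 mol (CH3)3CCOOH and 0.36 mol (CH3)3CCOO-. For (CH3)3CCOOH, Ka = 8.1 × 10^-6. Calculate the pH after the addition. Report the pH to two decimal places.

pH = 4.42

Added H+ converts (CH3)3CCOO- to (CH3)3CCOOH: (CH3)3CCOOH → 0.61 mol, (CH3)3CCOO- → 0.13 mol.
pKa = −log(8.1 × 10^-6) = 5.092
pH = pKa + log([A⁻]/[HA]) = 5.092 + log(0.13/0.61) = 5.092 -0.671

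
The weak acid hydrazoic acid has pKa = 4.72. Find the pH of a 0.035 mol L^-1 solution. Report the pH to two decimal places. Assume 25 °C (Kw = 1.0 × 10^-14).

HN3 ⇌ N3- + H+
Ka = 10^(−4.72) = 1.91 × 10^-5
From the ICE table, Ka = x²/(0.035 − x) = 1.91 × 10^-5.
Since Ka ≪ C₀, x ≈ √(Ka·C₀) = 8.18 × 10^-4 M.
(x/C₀ = 2.3% < 5%, so the approximation holds.)
pH = −log(8.18 × 10^-4) = 3.09

pH = 3.09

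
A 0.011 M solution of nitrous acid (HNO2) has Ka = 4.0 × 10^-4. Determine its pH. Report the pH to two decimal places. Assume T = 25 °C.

HNO2 ⇌ NO2- + H+
From the ICE table, Ka = x²/(0.011 − x) = 4.0 × 10^-4.
Here C₀/Ka ≈ 27.5, so the small-x approximation fails. Use the quadratic:
x = (−Ka + √(Ka² + 4·Ka·C₀))/2 = 1.91 × 10^-3 M
pH = −log(1.91 × 10^-3) = 2.72

pH = 2.72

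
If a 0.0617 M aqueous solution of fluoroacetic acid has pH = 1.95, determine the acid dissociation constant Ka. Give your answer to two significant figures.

Ka = 2.5 × 10^-3

[H+] = 10^(-1.95) = 1.12 × 10^-2 M
At equilibrium [HA] = 0.0617 − 1.12 × 10^-2 = 5.05 × 10^-2 M
Ka = [H+][A-]/[HA] = (1.12 × 10^-2)² / 5.05 × 10^-2 = 2.5 × 10^-3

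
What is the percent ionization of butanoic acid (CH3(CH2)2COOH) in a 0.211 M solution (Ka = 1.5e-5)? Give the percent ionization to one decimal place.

CH3(CH2)2COOH ⇌ CH3(CH2)2COO- + H+; let x = [H+] at equilibrium.
x ≈ √(Ka·C₀) = √(1.5 × 10^-5 × 0.211) = 1.78 × 10^-3 M
% ionization = x/C₀ × 100% = 1.78 × 10^-3/0.211 × 100% = 0.8%

0.8%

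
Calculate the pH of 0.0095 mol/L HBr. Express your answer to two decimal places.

pH = 2.02

HBr is a strong acid and dissociates completely, so [H+] = 0.0095 M.
pH = -log(0.0095) = 2.02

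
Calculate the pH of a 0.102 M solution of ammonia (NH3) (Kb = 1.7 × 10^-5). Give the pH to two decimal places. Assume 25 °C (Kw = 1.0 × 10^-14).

NH3 + H2O ⇌ NH4+ + OH-
Let x = [OH-] at equilibrium. Kb = x²/(0.102 − x).
Neglecting x in the denominator: x = √(1.7 × 10^-5 × 0.102) = 1.32 × 10^-3 M
pOH = 2.88, so pH = 14.00 − pOH = 11.12

pH = 11.12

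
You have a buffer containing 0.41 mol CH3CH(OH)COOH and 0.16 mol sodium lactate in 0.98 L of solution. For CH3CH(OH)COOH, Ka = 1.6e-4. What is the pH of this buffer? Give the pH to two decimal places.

pKa = −log(1.6 × 10^-4) = 3.796
pH = pKa + log([A⁻]/[HA]) = 3.796 + log(0.16/0.41)
pH = 3.796 + (-0.409) = 3.39

pH = 3.39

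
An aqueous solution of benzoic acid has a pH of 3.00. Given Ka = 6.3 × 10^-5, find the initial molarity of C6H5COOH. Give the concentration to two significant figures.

C₀ = 1.7 × 10^-2 M

[H+] = 10^(-3.00) = 1.00 × 10^-3 M = x
Ka = x²/(C₀ − x) ⇒ C₀ = x + x²/Ka
C₀ = 1.00 × 10^-3 + (1.00 × 10^-3)²/(6.3 × 10^-5) = 1.69 × 10^-2 M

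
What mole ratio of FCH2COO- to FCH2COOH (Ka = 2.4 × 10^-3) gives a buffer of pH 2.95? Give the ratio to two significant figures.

pKa = -log(2.4 × 10^-3) = 2.620
pH = pKa + log(r) ⇒ log(r) = 2.95 − 2.620 = +0.330
r = [FCH2COO-]/[FCH2COOH] = 10^(+0.330) = 2.14

ratio = 2.1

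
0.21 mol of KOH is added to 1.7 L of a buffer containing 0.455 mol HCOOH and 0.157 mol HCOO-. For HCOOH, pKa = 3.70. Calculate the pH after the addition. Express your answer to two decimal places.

pH = 3.88

OH- converts HCOOH to HCOO-: HCOOH → 0.245 mol, HCOO- → 0.367 mol.
pH = pKa + log([A⁻]/[HA]) = 3.70 + log(0.367/0.245) = 3.70 +0.175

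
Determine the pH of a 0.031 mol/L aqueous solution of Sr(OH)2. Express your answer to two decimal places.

pH = 12.79

Sr(OH)2 is a strong base (each formula unit releases 2 OH-); [OH-] = 0.062 M.
pOH = -log(0.062) = 1.21
pH = 14.00 - 1.21 = 12.79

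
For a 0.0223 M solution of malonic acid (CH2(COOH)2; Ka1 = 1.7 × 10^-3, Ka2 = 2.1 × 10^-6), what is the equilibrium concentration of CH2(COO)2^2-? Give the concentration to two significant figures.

2.1 × 10^-6 M

First ionization gives [H+] ≈ [CH2(COOH)COO-] = 5.37 × 10^-3 M.
Second step: Ka2 = [H+][CH2(COO)2^2-]/[CH2(COOH)COO-] ≈ [CH2(COO)2^2-] (since [H+] ≈ [CH2(COOH)COO-]).
So [CH2(COO)2^2-] ≈ Ka2.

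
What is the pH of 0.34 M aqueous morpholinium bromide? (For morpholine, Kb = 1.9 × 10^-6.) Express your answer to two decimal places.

C4H8ONH2+ is the conjugate acid of the weak base C4H8ONH.
Ka = Kw/Kb = 1.0×10^-14 / 1.9 × 10^-6 = 5.26 × 10^-9
From the ICE table, Ka = x²/(0.34 − x) = 5.26 × 10^-9.
Since Ka ≪ C₀, x ≈ √(Ka·C₀) = 4.23 × 10^-5 M.
pH = −log[H+] = −log(4.23 × 10^-5) = 4.37

pH = 4.37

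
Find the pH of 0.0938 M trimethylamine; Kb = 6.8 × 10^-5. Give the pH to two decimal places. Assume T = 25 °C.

pH = 11.40

(CH3)3N + H2O ⇌ (CH3)3NH+ + OH-
Kb = x²/(0.0938 − x) = 6.8 × 10^-5
Assume x ≪ 0.0938: x ≈ √(6.8 × 10^-5 × 0.0938) = 2.53 × 10^-3 M
Check: 2.7% ionized — well under 5%, approximation valid.
pOH = 2.60, so pH = 14.00 − pOH = 11.40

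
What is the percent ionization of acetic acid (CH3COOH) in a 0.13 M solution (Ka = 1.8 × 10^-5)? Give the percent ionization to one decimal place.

CH3COOH ⇌ CH3COO- + H+; let x = [H+] at equilibrium.
x ≈ √(Ka·C₀) = √(1.8 × 10^-5 × 0.13) = 1.53 × 10^-3 M
Fraction ionized = 1.53 × 10^-3 / 0.13 = 0.0118 → 1.2%

1.2%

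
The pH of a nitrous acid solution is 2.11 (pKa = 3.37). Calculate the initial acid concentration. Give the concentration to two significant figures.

[H+] = 10^(-2.11) = 7.76 × 10^-3 M = x
Ka = 10^(−3.37) = 4.27 × 10^-4
Ka = x²/(C₀ − x) ⇒ C₀ = x + x²/Ka
C₀ = 7.76 × 10^-3 + (7.76 × 10^-3)²/(4.27 × 10^-4) = 1.49 × 10^-1 M

C₀ = 1.5 × 10^-1 M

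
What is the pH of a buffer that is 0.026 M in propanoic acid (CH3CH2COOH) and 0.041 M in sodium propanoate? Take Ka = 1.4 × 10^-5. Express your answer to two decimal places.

pH = 5.05

pKa = −log(1.4 × 10^-5) = 4.854
Using pH = pKa + log([base]/[acid]) with [base]/[acid] = 0.041/0.026:
pH = 4.854 + (+0.198) = 5.05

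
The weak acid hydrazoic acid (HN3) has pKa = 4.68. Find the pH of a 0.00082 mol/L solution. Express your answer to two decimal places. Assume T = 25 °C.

HN3 ⇌ N3- + H+
Ka = 10^(−4.68) = 2.09 × 10^-5
From the ICE table, Ka = x²/(0.00082 − x) = 2.09 × 10^-5.
The 5% rule fails; solving x² + Ka·x − Ka·C₀ = 0 exactly:
x = [−2.09e-05 + √(2.09e-05² + 6.86e-08)]/2 = 1.21 × 10^-4 M
pH = −log(1.21 × 10^-4) = 3.92

pH = 3.92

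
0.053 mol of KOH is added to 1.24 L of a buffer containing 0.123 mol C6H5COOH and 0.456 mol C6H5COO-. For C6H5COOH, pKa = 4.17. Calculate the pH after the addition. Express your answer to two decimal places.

After neutralization: n(C6H5COOH) = 0.07 mol, n(C6H5COO-) = 0.509 mol.
pH = pKa + log(n_C6H5COO-/n_C6H5COOH) = 4.17 + log(0.509/0.07) = 4.17 + (+0.862)

pH = 5.03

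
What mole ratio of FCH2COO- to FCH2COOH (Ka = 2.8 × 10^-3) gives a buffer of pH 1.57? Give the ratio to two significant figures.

pKa = -log(2.8 × 10^-3) = 2.553
pH = pKa + log(r) ⇒ log(r) = 1.57 − 2.553 = -0.983
r = [FCH2COO-]/[FCH2COOH] = 10^(-0.983) = 0.104

ratio = 0.10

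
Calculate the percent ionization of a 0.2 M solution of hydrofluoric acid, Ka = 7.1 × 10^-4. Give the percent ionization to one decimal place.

5.8%

HF ⇌ F- + H+; let x = [H+] at equilibrium.
Solve x² + 0.00071x − 0.000142 = 0 → x = 1.16 × 10^-2 M
% ionization = x/C₀ × 100% = 1.16 × 10^-2/0.2 × 100% = 5.8%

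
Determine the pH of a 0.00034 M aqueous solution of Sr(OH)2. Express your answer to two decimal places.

Sr(OH)2 is a strong base (each formula unit releases 2 OH-); [OH-] = 0.00068 M.
pOH = -log(0.00068) = 3.17
pH = 14.00 - 3.17 = 10.83

pH = 10.83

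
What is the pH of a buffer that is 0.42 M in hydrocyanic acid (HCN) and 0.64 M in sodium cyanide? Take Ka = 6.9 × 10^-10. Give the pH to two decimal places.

pKa = −log(6.9 × 10^-10) = 9.161
Henderson–Hasselbalch: pH = pKa + log([CN-]/[HCN]) = 9.161 + log(0.64/0.42)
pH = 9.161 + (+0.183) = 9.34

pH = 9.34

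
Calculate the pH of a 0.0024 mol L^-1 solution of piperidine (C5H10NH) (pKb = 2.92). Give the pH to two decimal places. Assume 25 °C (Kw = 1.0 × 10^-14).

pH = 11.08

C5H10NH + H2O ⇌ C5H10NH2+ + OH-
Kb = 10^(−2.92) = 1.20 × 10^-3
Kb = x²/(0.0024 − x) = 1.20 × 10^-3
Here C₀/Kb ≈ 2, so the small-x approximation fails. Use the quadratic:
x = [−0.0012 + √(0.0012² + 1.15e-05)]/2 = 1.20 × 10^-3 M
pOH = −log(1.20 × 10^-3) = 2.92; pH = 14.00 − 2.92 = 11.08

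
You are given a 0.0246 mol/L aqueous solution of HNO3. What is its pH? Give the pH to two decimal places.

HNO3 is a strong acid and dissociates completely, so [H+] = 0.0246 M.
pH = -log(0.0246) = 1.61

pH = 1.61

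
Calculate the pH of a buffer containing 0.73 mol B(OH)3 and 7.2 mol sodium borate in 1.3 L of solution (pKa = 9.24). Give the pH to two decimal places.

pH = 10.23

pH = pKa + log([A⁻]/[HA]) = 9.24 + log(7.2/0.73)
pH = 9.24 + (+0.994) = 10.23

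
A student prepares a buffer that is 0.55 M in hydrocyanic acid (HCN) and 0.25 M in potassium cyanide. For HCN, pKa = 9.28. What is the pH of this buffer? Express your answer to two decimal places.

pH = 8.94

Using pH = pKa + log([base]/[acid]) with [base]/[acid] = 0.25/0.55:
pH = 9.28 + (-0.342) = 8.94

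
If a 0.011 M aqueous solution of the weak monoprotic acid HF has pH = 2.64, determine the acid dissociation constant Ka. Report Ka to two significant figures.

Ka = 6.0 × 10^-4

[H+] = 10^(-2.64) = 2.29 × 10^-3 M
At equilibrium [HA] = 0.011 − 2.29 × 10^-3 = 8.71 × 10^-3 M
Ka = [H+][A-]/[HA] = (2.29 × 10^-3)² / 8.71 × 10^-3 = 6.0 × 10^-4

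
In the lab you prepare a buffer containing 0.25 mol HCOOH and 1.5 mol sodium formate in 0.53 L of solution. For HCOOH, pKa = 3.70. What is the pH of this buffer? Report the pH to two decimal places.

Using pH = pKa + log([base]/[acid]) with [base]/[acid] = 1.5/0.25:
pH = 3.70 + (+0.778) = 4.48

pH = 4.48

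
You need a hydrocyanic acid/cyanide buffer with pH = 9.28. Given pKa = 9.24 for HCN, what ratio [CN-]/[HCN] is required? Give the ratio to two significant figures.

pH = pKa + log(r) ⇒ log(r) = 9.28 − 9.24 = +0.04
r = [CN-]/[HCN] = 10^(+0.04) = 1.1

ratio = 1.1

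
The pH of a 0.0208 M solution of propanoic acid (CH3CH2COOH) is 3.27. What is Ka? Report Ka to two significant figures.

Ka = 1.4 × 10^-5

[H+] = 10^(-3.27) = 5.37 × 10^-4 M
At equilibrium [HA] = 0.0208 − 5.37 × 10^-4 = 2.03 × 10^-2 M
Ka = [H+][A-]/[HA] = (5.37 × 10^-4)² / 2.03 × 10^-2 = 1.4 × 10^-5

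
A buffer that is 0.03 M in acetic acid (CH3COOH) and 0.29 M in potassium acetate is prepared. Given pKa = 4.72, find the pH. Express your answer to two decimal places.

Henderson–Hasselbalch: pH = pKa + log([CH3COO-]/[CH3COOH]) = 4.72 + log(0.29/0.03)
pH = 4.72 + (+0.985) = 5.71

pH = 5.71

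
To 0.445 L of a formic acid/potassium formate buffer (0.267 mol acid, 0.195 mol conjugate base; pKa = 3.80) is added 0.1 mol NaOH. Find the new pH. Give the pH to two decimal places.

pH = 4.05

OH- converts HCOOH to HCOO-: HCOOH → 0.167 mol, HCOO- → 0.295 mol.
pH = pKa + log(n_HCOO-/n_HCOOH) = 3.80 + log(0.295/0.167) = 3.80 + (+0.247)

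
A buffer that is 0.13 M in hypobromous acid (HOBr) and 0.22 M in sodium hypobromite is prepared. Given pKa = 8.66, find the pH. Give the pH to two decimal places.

pH = 8.89

Using pH = pKa + log([base]/[acid]) with [base]/[acid] = 0.22/0.13:
pH = 8.66 + (+0.228) = 8.89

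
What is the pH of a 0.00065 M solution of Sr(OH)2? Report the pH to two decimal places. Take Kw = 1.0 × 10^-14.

Sr(OH)2 is a strong base (each formula unit releases 2 OH-); [OH-] = 0.0013 M.
pOH = -log(0.0013) = 2.89
pH = 14.00 - 2.89 = 11.11

pH = 11.11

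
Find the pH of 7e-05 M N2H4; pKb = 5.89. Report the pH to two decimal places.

pH = 8.95

N2H4 + H2O ⇌ N2H5+ + OH-
Kb = 10^(−5.89) = 1.29 × 10^-6
Let x = [OH-] at equilibrium. Kb = x²/(7e-05 − x).
Here C₀/Kb ≈ 54.3, so the small-x approximation fails. Use the quadratic:
x = (−Kb + √(Kb² + 4·Kb·C₀))/2 = 8.88 × 10^-6 M
pOH = −log(8.88 × 10^-6) = 5.05; pH = 14.00 − 5.05 = 8.95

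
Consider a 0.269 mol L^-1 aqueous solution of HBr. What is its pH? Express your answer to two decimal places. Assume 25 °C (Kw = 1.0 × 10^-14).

HBr is a strong acid and dissociates completely, so [H+] = 0.269 M.
pH = -log(0.269) = 0.57

pH = 0.57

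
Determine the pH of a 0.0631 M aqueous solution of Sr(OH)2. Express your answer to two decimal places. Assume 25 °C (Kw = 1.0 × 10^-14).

pH = 13.10

Sr(OH)2 is a strong base (each formula unit releases 2 OH-); [OH-] = 0.126 M.
pOH = -log(0.126) = 0.90
pH = 14.00 - 0.90 = 13.10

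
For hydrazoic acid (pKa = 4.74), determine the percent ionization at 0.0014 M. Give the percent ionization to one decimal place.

HN3 ⇌ N3- + H+; let x = [H+] at equilibrium.
Ka = 10^(−4.74) = 1.82 × 10^-5
Ka = x²/(C₀ − x); solving the quadratic gives x = 1.51 × 10^-4 M.
Fraction ionized = 1.51 × 10^-4 / 0.0014 = 0.1079 → 10.8%

10.8%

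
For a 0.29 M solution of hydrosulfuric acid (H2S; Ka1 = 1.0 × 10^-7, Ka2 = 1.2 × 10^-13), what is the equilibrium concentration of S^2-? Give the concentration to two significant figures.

First ionization gives [H+] ≈ [HS-] = 1.70 × 10^-4 M.
Second step: Ka2 = [H+][S^2-]/[HS-] ≈ [S^2-] (since [H+] ≈ [HS-]).
So [S^2-] ≈ Ka2.

1.2 × 10^-13 M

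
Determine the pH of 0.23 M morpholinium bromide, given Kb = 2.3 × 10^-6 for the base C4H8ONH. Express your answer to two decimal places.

pH = 4.50

C4H8ONH2+ is the conjugate acid of the weak base C4H8ONH.
Ka = Kw/Kb = 1.0×10^-14 / 2.3 × 10^-6 = 4.35 × 10^-9
From the ICE table, Ka = x²/(0.23 − x) = 4.35 × 10^-9.
Since Ka ≪ C₀, x ≈ √(Ka·C₀) = 3.16 × 10^-5 M.
Check: 0.014% ionized — well under 5%, approximation valid.
pH = −log[H+] = −log(3.16 × 10^-5) = 4.50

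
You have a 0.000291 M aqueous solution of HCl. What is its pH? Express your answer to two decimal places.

pH = 3.54

HCl is a strong acid and dissociates completely, so [H+] = 0.000291 M.
pH = -log(0.000291) = 3.54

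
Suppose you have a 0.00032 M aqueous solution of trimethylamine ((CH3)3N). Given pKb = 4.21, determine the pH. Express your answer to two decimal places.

(CH3)3N + H2O ⇌ (CH3)3NH+ + OH-
Kb = 10^(−4.21) = 6.17 × 10^-5
Let x = [OH-] at equilibrium. Kb = x²/(0.00032 − x).
Here C₀/Kb ≈ 5.19, so the small-x approximation fails. Use the quadratic:
x = (−Kb + √(Kb² + 4·Kb·C₀))/2 = 1.13 × 10^-4 M
pOH = −log(1.13 × 10^-4) = 3.95; pH = 14.00 − 3.95 = 10.05

pH = 10.05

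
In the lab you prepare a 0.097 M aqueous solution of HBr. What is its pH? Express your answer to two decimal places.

pH = 1.01

HBr is a strong acid and dissociates completely, so [H+] = 0.097 M.
pH = -log(0.097) = 1.01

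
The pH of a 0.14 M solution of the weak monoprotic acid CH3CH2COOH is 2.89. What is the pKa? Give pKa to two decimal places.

pKa = 4.92

[H+] = 10^(-2.89) = 1.29 × 10^-3 M
At equilibrium [HA] = 0.14 − 1.29 × 10^-3 = 1.39 × 10^-1 M
Ka = [H+][A-]/[HA] = (1.29 × 10^-3)² / 1.39 × 10^-1 = 1.20 × 10^-5
pKa = -log(1.20 × 10^-5) = 4.92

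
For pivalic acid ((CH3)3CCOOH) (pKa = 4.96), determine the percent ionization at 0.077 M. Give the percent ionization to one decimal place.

1.2%

(CH3)3CCOOH ⇌ (CH3)3CCOO- + H+; let x = [H+] at equilibrium.
Ka = 10^(−4.96) = 1.10 × 10^-5
x ≈ √(Ka·C₀) = √(1.10 × 10^-5 × 0.077) = 9.20 × 10^-4 M
% ionization = x/C₀ × 100% = 9.20 × 10^-4/0.077 × 100% = 1.2%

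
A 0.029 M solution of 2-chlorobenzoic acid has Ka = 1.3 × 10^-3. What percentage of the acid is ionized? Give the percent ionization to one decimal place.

ClC6H4COOH ⇌ ClC6H4COO- + H+; let x = [H+] at equilibrium.
Ka = x²/(C₀ − x); solving the quadratic gives x = 5.52 × 10^-3 M.
% ionization = x/C₀ × 100% = 5.52 × 10^-3/0.029 × 100% = 19.0%

19.0%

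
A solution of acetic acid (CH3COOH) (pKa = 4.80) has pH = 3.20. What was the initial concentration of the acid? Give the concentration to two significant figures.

[H+] = 10^(-3.20) = 6.31 × 10^-4 M = x
Ka = 10^(−4.80) = 1.58 × 10^-5
Ka = x²/(C₀ − x) ⇒ C₀ = x + x²/Ka
C₀ = 6.31 × 10^-4 + (6.31 × 10^-4)²/(1.58 × 10^-5) = 2.58 × 10^-2 M

C₀ = 2.6 × 10^-2 M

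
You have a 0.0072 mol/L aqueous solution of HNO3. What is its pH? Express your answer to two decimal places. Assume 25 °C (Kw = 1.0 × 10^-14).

pH = 2.14

HNO3 is a strong acid and dissociates completely, so [H+] = 0.0072 M.
pH = -log(0.0072) = 2.14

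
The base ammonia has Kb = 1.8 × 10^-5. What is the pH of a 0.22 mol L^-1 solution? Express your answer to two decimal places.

NH3 + H2O ⇌ NH4+ + OH-
From the ICE table, Kb = [OH-]²/(0.22 − [OH-]) = 1.8 × 10^-5.
Since Kb ≪ C₀, [OH-] ≈ √(Kb·C₀) = 1.99 × 10^-3 M.
pOH = −log(1.99 × 10^-3) = 2.70; pH = 14.00 − 2.70 = 11.30

pH = 11.30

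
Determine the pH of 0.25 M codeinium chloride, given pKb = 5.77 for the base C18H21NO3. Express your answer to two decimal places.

C18H22NO3+ is the conjugate acid of the weak base C18H21NO3.
Kb = 10^(−5.77) = 1.70 × 10^-6
Ka = Kw/Kb = 1.0×10^-14 / 1.70 × 10^-6 = 5.88 × 10^-9
From the ICE table, Ka = x²/(0.25 − x) = 5.88 × 10^-9.
Since Ka ≪ C₀, x ≈ √(Ka·C₀) = 3.83 × 10^-5 M.
Check: 0.015% ionized — well under 5%, approximation valid.
pH = −log(3.83 × 10^-5) = 4.42

pH = 4.42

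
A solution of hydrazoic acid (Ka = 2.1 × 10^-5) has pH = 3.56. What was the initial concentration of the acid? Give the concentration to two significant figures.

C₀ = 3.9 × 10^-3 M

[H+] = 10^(-3.56) = 2.75 × 10^-4 M = x
Ka = x²/(C₀ − x) ⇒ C₀ = x + x²/Ka
C₀ = 2.75 × 10^-4 + (2.75 × 10^-4)²/(2.1 × 10^-5) = 3.88 × 10^-3 M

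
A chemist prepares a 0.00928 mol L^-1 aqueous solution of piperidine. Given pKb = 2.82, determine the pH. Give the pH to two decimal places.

C5H10NH + H2O ⇌ C5H10NH2+ + OH-
Kb = 10^(−2.82) = 1.51 × 10^-3
From the ICE table, Kb = [OH-]²/(0.00928 − [OH-]) = 1.51 × 10^-3.
[OH-] is not negligible relative to C₀; solve [OH-]² + 0.00151·[OH-] − 1.4e-05 = 0.
[OH-] = [−0.00151 + √(0.00151² + 5.61e-05)]/2 = 3.06 × 10^-3 M
pOH = 2.51, so pH = 14.00 − pOH = 11.49

pH = 11.49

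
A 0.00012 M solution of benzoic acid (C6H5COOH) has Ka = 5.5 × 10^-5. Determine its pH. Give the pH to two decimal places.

pH = 4.23

C6H5COOH ⇌ C6H5COO- + H+
Let x = [H+] at equilibrium. Ka = x²/(0.00012 − x).
Here C₀/Ka ≈ 2.18, so the small-x approximation fails. Use the quadratic:
x = [−5.5e-05 + √(5.5e-05² + 2.64e-08)]/2 = 5.83 × 10^-5 M
pH = −log[H+] = −log(5.83 × 10^-5) = 4.23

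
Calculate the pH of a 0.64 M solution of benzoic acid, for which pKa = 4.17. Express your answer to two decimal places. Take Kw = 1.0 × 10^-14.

C6H5COOH ⇌ C6H5COO- + H+
Ka = 10^(−4.17) = 6.76 × 10^-5
Ka = x²/(0.64 − x) = 6.76 × 10^-5
Assume x ≪ 0.64: x ≈ √(6.76 × 10^-5 × 0.64) = 6.58 × 10^-3 M
Check: 1% ionized — well under 5%, approximation valid.
pH = −log[H+] = −log(6.58 × 10^-3) = 2.18

pH = 2.18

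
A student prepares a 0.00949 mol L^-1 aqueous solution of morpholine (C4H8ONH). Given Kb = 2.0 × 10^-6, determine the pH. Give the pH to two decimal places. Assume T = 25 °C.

C4H8ONH + H2O ⇌ C4H8ONH2+ + OH-
Let x = [OH-] at equilibrium. Kb = x²/(0.00949 − x).
Assume x ≪ 0.00949: x ≈ √(2.0 × 10^-6 × 0.00949) = 1.38 × 10^-4 M
Check: 1.5% ionized — well under 5%, approximation valid.
pOH = 3.86, so pH = 14.00 − pOH = 10.14

pH = 10.14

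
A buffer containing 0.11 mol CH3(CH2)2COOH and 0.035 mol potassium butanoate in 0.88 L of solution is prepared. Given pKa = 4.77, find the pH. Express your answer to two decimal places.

pH = pKa + log([A⁻]/[HA]) = 4.77 + log(0.035/0.11)
pH = 4.77 + (-0.497) = 4.27

pH = 4.27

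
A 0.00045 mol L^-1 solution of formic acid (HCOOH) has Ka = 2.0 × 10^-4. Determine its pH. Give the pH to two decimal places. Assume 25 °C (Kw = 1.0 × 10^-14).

HCOOH ⇌ HCOO- + H+
From the ICE table, Ka = [H+]²/(0.00045 − [H+]) = 2.0 × 10^-4.
The 5% rule fails; solving [H+]² + Ka·[H+] − Ka·C₀ = 0 exactly:
[H+] = [−0.0002 + √(0.0002² + 3.6e-07)]/2 = 2.16 × 10^-4 M
pH = −log(2.16 × 10^-4) = 3.67

pH = 3.67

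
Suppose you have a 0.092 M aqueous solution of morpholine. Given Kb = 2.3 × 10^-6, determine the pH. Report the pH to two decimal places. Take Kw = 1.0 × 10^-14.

C4H8ONH + H2O ⇌ C4H8ONH2+ + OH-
From the ICE table, Kb = [OH-]²/(0.092 − [OH-]) = 2.3 × 10^-6.
Assume [OH-] ≪ 0.092: [OH-] ≈ √(2.3 × 10^-6 × 0.092) = 4.60 × 10^-4 M
([OH-]/C₀ = 0.5% < 5%, so the approximation holds.)
pOH = −log(4.60 × 10^-4) = 3.34; pH = 14.00 − 3.34 = 10.66

pH = 10.66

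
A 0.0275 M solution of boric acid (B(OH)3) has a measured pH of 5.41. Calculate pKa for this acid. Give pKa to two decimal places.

[H+] = 10^(-5.41) = 3.89 × 10^-6 M
At equilibrium [HA] = 0.0275 − 3.89 × 10^-6 = 2.75 × 10^-2 M
Ka = [H+][A-]/[HA] = (3.89 × 10^-6)² / 2.75 × 10^-2 = 5.50 × 10^-10
pKa = -log(5.50 × 10^-10) = 9.26

pKa = 9.26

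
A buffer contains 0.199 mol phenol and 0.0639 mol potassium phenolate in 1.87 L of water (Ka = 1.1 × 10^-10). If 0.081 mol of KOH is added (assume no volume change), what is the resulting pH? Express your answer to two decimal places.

pH = 10.05

OH- converts C6H5OH to C6H5O-: C6H5OH → 0.118 mol, C6H5O- → 0.145 mol.
pKa = −log(1.1 × 10^-10) = 9.959
Henderson–Hasselbalch with mole ratio 0.145/0.118: pH = 9.959 + (+0.089)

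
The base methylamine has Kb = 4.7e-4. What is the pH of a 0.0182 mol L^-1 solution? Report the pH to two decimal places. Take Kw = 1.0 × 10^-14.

CH3NH2 + H2O ⇌ CH3NH3+ + OH-
Kb = [OH-]²/(0.0182 − [OH-]) = 4.7 × 10^-4
Here C₀/Kb ≈ 38.7, so the small-[OH-] approximation fails. Use the quadratic:
[OH-] = (−Kb + √(Kb² + 4·Kb·C₀))/2 = 2.70 × 10^-3 M
pOH = −log(2.70 × 10^-3) = 2.57; pH = 14.00 − 2.57 = 11.43

pH = 11.43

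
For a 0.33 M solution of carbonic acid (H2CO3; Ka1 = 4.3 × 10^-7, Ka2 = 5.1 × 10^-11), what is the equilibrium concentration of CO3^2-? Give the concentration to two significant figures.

First ionization gives [H+] ≈ [HCO3-] = 3.77 × 10^-4 M.
Second step: Ka2 = [H+][CO3^2-]/[HCO3-] ≈ [CO3^2-] (since [H+] ≈ [HCO3-]).
So [CO3^2-] ≈ Ka2.

5.1 × 10^-11 M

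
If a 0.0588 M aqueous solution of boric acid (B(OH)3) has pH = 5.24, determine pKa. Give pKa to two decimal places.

pKa = 9.25

[H+] = 10^(-5.24) = 5.75 × 10^-6 M
At equilibrium [HA] = 0.0588 − 5.75 × 10^-6 = 5.88 × 10^-2 M
Ka = [H+][A-]/[HA] = (5.75 × 10^-6)² / 5.88 × 10^-2 = 5.62 × 10^-10
pKa = -log(5.62 × 10^-10) = 9.25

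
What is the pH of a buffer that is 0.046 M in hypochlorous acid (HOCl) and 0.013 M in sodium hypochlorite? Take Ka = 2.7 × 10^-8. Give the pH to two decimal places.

pKa = −log(2.7 × 10^-8) = 7.569
pH = pKa + log([A⁻]/[HA]) = 7.569 + log(0.013/0.046)
pH = 7.569 + (-0.549) = 7.02

pH = 7.02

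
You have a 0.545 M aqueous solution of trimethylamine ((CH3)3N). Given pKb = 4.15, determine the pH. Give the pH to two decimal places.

pH = 11.79

(CH3)3N + H2O ⇌ (CH3)3NH+ + OH-
Kb = 10^(−4.15) = 7.08 × 10^-5
From the ICE table, Kb = x²/(0.545 − x) = 7.08 × 10^-5.
Assume x ≪ 0.545: x ≈ √(7.08 × 10^-5 × 0.545) = 6.21 × 10^-3 M
pOH = −log(6.21 × 10^-3) = 2.21; pH = 14.00 − 2.21 = 11.79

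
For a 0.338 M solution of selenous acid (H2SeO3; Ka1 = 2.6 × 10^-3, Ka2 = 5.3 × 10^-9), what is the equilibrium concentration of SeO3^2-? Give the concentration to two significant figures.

5.3 × 10^-9 M

First ionization gives [H+] ≈ [HSeO3-] = 2.84 × 10^-2 M.
Second step: Ka2 = [H+][SeO3^2-]/[HSeO3-] ≈ [SeO3^2-] (since [H+] ≈ [HSeO3-]).
So [SeO3^2-] ≈ Ka2.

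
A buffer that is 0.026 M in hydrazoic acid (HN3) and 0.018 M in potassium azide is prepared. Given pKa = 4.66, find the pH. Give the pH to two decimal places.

pH = 4.50

pH = pKa + log([A⁻]/[HA]) = 4.66 + log(0.018/0.026)
pH = 4.66 + (-0.160) = 4.50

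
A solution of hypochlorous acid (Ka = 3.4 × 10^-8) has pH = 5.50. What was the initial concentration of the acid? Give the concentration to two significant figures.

C₀ = 3.0 × 10^-4 M

[H+] = 10^(-5.50) = 3.16 × 10^-6 M = x
Ka = x²/(C₀ − x) ⇒ C₀ = x + x²/Ka
C₀ = 3.16 × 10^-6 + (3.16 × 10^-6)²/(3.4 × 10^-8) = 2.97 × 10^-4 M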